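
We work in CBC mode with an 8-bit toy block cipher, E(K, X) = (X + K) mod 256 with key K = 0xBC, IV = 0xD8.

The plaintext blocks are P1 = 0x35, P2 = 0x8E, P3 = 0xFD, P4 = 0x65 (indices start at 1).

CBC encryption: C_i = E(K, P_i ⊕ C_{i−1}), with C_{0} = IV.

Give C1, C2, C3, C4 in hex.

C1 = 0xA9, C2 = 0xE3, C3 = 0xDA, C4 = 0x7B

C1: P1 ⊕ 0xD8 = 0xED; E(K, 0xED) = 0xA9.
C2: P2 ⊕ 0xA9 = 0x27; E(K, 0x27) = 0xE3.
C3: P3 ⊕ 0xE3 = 0x1E; E(K, 0x1E) = 0xDA.
C4: P4 ⊕ 0xDA = 0xBF; E(K, 0xBF) = 0x7B.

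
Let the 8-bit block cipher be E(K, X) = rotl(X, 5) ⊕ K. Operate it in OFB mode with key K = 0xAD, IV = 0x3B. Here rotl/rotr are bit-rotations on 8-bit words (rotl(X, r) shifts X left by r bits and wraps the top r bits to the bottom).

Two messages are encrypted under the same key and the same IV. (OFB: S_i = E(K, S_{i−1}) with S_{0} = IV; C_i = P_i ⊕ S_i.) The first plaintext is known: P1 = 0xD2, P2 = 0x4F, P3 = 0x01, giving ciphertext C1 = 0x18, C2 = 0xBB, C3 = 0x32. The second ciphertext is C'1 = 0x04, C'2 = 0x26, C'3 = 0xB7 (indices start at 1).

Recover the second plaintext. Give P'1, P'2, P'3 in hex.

P'1 = 0xCE, P'2 = 0xD2, P'3 = 0x84

In OFB with a reused IV, both messages share the same keystream S_i, so C_i ⊕ C'_i = P_i ⊕ P'_i and thus P'_i = P_i ⊕ C_i ⊕ C'_i.
P'1: 0xD2 ⊕ 0x18 ⊕ 0x04 = 0xCE.
P'2: 0x4F ⊕ 0xBB ⊕ 0x26 = 0xD2.
P'3: 0x01 ⊕ 0x32 ⊕ 0xB7 = 0x84.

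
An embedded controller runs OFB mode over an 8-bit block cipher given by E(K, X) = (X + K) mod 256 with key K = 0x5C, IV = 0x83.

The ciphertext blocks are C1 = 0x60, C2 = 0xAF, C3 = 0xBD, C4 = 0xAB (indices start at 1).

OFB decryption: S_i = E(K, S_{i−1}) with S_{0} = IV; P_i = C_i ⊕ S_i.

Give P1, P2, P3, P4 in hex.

P1 = 0xBF, P2 = 0x94, P3 = 0x2A, P4 = 0x58

P1: S = E(K, 0x83) = 0xDF; 0x60 ⊕ 0xDF = 0xBF.
P2: S = E(K, 0xDF) = 0x3B; 0xAF ⊕ 0x3B = 0x94.
P3: S = E(K, 0x3B) = 0x97; 0xBD ⊕ 0x97 = 0x2A.
P4: S = E(K, 0x97) = 0xF3; 0xAB ⊕ 0xF3 = 0x58.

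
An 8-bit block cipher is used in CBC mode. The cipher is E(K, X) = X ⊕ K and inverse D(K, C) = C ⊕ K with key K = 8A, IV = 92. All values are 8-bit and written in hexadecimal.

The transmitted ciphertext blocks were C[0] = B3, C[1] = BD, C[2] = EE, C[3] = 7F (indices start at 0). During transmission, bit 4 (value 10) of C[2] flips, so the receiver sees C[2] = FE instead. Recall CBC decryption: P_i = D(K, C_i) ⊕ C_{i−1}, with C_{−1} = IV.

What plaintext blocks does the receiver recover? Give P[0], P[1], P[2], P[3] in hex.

Only C[2] changed, to FE. In CBC, a change in C_i garbles P_i and flips the same bit in P_{i+1}. Decrypting the received ciphertext:
P[0]: D(K, B3) = 39; 39 ⊕ 92 = AB.
P[1]: D(K, BD) = 37; 37 ⊕ B3 = 84.
P[2]: D(K, FE) = 74; 74 ⊕ BD = C9.
P[3]: D(K, 7F) = F5; F5 ⊕ FE = 0B.
Blocks that differ from the original plaintext: P[2], P[3].

P[0] = AB, P[1] = 84, P[2] = C9, P[3] = 0B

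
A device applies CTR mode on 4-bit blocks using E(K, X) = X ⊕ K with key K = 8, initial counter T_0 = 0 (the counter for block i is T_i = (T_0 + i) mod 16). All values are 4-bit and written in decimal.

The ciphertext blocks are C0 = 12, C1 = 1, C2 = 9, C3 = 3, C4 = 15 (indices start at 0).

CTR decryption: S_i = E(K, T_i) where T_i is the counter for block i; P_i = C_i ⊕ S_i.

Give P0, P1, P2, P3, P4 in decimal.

P0 = 4, P1 = 8, P2 = 3, P3 = 8, P4 = 3

P0: T = 0, S = E(K, T) = 8; 12 ⊕ 8 = 4.
P1: T = 1, S = E(K, T) = 9; 1 ⊕ 9 = 8.
P2: T = 2, S = E(K, T) = 10; 9 ⊕ 10 = 3.
P3: T = 3, S = E(K, T) = 11; 3 ⊕ 11 = 8.
P4: T = 4, S = E(K, T) = 12; 15 ⊕ 12 = 3.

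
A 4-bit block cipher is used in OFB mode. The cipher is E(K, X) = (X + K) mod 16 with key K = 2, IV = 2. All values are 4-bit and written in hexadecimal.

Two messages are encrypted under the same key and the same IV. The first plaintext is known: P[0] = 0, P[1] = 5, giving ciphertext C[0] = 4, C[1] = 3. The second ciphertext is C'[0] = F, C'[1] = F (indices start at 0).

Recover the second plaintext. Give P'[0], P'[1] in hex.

P'[0] = B, P'[1] = 9

In OFB with a reused IV, both messages share the same keystream S_i, so C_i ⊕ C'_i = P_i ⊕ P'_i and thus P'_i = P_i ⊕ C_i ⊕ C'_i.
P'[0]: 0 ⊕ 4 ⊕ F = B.
P'[1]: 5 ⊕ 3 ⊕ F = 9.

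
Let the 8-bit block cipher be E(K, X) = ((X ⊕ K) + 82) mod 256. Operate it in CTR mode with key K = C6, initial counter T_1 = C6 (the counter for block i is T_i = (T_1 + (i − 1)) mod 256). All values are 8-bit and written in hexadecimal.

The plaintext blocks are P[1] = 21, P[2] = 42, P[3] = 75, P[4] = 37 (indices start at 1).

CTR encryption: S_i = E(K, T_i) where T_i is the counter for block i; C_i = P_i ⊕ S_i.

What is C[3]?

C[3] = E5

C[1]: T = C6, S = E(K, T) = 82; 21 ⊕ 82 = A3.
C[2]: T = C7, S = E(K, T) = 83; 42 ⊕ 83 = C1.
C[3]: T = C8, S = E(K, T) = 90; 75 ⊕ 90 = E5.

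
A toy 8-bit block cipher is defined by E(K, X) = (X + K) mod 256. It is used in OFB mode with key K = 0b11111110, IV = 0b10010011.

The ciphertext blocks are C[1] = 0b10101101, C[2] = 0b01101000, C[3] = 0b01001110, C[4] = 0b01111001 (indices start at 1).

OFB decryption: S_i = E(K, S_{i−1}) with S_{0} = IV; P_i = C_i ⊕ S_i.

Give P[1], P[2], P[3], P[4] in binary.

P[1]: S = E(K, 0b10010011) = 0b10010001; 0b10101101 ⊕ 0b10010001 = 0b00111100.
P[2]: S = E(K, 0b10010001) = 0b10001111; 0b01101000 ⊕ 0b10001111 = 0b11100111.
P[3]: S = E(K, 0b10001111) = 0b10001101; 0b01001110 ⊕ 0b10001101 = 0b11000011.
P[4]: S = E(K, 0b10001101) = 0b10001011; 0b01111001 ⊕ 0b10001011 = 0b11110010.

P[1] = 0b00111100, P[2] = 0b11100111, P[3] = 0b11000011, P[4] = 0b11110010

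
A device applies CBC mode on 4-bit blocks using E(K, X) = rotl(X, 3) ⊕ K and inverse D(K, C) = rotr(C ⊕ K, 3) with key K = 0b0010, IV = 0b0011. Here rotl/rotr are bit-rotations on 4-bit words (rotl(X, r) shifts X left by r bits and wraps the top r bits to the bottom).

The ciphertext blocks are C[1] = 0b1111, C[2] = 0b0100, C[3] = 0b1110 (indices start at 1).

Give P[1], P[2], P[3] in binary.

CBC decryption: P_i = D(K, C_i) ⊕ C_{i−1}, with C_{0} = IV.
P[1]: D(K, 0b1111) = 0b1011; 0b1011 ⊕ 0b0011 = 0b1000.
P[2]: D(K, 0b0100) = 0b1100; 0b1100 ⊕ 0b1111 = 0b0011.
P[3]: D(K, 0b1110) = 0b1001; 0b1001 ⊕ 0b0100 = 0b1101.

P[1] = 0b1000, P[2] = 0b0011, P[3] = 0b1101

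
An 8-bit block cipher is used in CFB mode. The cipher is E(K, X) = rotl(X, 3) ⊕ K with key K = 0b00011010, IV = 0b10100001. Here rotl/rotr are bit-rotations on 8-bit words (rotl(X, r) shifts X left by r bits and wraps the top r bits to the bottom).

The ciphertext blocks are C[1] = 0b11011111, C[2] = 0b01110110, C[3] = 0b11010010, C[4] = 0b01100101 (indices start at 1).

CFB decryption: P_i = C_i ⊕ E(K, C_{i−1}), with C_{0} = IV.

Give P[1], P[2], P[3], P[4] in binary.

P[1] = 0b11001000, P[2] = 0b10010010, P[3] = 0b01111011, P[4] = 0b11101001

P[1]: E(K, 0b10100001) = 0b00010111; 0b11011111 ⊕ 0b00010111 = 0b11001000.
P[2]: E(K, 0b11011111) = 0b11100100; 0b01110110 ⊕ 0b11100100 = 0b10010010.
P[3]: E(K, 0b01110110) = 0b10101001; 0b11010010 ⊕ 0b10101001 = 0b01111011.
P[4]: E(K, 0b11010010) = 0b10001100; 0b01100101 ⊕ 0b10001100 = 0b11101001.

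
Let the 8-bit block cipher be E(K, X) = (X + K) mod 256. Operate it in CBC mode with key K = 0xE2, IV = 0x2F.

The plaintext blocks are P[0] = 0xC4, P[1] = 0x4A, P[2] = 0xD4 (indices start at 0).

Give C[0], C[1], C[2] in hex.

CBC encryption: C_i = E(K, P_i ⊕ C_{i−1}), with C_{−1} = IV.
C[0]: P[0] ⊕ 0x2F = 0xEB; E(K, 0xEB) = 0xCD.
C[1]: P[1] ⊕ 0xCD = 0x87; E(K, 0x87) = 0x69.
C[2]: P[2] ⊕ 0x69 = 0xBD; E(K, 0xBD) = 0x9F.

C[0] = 0xCD, C[1] = 0x69, C[2] = 0x9F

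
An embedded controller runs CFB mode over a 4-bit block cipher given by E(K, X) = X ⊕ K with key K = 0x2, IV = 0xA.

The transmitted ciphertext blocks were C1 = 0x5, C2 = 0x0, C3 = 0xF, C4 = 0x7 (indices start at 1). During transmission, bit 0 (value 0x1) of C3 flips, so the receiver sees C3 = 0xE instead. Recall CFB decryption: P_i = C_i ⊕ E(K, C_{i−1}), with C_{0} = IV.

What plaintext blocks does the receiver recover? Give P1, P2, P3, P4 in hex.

Only C3 changed, to 0xE. In CFB, a change in C_i flips the same bit in P_i and garbles P_{i+1}. Decrypting the received ciphertext:
P1: E(K, 0xA) = 0x8; 0x5 ⊕ 0x8 = 0xD.
P2: E(K, 0x5) = 0x7; 0x0 ⊕ 0x7 = 0x7.
P3: E(K, 0x0) = 0x2; 0xE ⊕ 0x2 = 0xC.
P4: E(K, 0xE) = 0xC; 0x7 ⊕ 0xC = 0xB.
Blocks that differ from the original plaintext: P3, P4.

P1 = 0xD, P2 = 0x7, P3 = 0xC, P4 = 0xB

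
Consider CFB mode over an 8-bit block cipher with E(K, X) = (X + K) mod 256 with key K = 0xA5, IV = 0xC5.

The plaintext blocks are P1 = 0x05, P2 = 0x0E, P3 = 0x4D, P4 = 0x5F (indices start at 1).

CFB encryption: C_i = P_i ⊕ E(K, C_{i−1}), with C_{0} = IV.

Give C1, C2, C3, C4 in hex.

C1 = 0x6F, C2 = 0x1A, C3 = 0xF2, C4 = 0xC8

C1: E(K, 0xC5) = 0x6A; 0x05 ⊕ 0x6A = 0x6F.
C2: E(K, 0x6F) = 0x14; 0x0E ⊕ 0x14 = 0x1A.
C3: E(K, 0x1A) = 0xBF; 0x4D ⊕ 0xBF = 0xF2.
C4: E(K, 0xF2) = 0x97; 0x5F ⊕ 0x97 = 0xC8.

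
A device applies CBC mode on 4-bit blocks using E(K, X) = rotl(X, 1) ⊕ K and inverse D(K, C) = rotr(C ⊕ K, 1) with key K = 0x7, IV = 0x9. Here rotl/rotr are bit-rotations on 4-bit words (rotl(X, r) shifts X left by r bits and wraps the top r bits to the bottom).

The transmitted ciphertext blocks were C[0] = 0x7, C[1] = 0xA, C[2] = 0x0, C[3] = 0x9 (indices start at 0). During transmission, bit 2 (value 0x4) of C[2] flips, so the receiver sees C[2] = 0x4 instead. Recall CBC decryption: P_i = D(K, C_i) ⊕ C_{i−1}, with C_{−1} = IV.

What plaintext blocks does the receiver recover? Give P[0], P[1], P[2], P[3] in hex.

P[0] = 0x9, P[1] = 0x9, P[2] = 0x3, P[3] = 0x3

Only C[2] changed, to 0x4. In CBC, a change in C_i garbles P_i and flips the same bit in P_{i+1}. Decrypting the received ciphertext:
P[0]: D(K, 0x7) = 0x0; 0x0 ⊕ 0x9 = 0x9.
P[1]: D(K, 0xA) = 0xE; 0xE ⊕ 0x7 = 0x9.
P[2]: D(K, 0x4) = 0x9; 0x9 ⊕ 0xA = 0x3.
P[3]: D(K, 0x9) = 0x7; 0x7 ⊕ 0x4 = 0x3.
Blocks that differ from the original plaintext: P[2], P[3].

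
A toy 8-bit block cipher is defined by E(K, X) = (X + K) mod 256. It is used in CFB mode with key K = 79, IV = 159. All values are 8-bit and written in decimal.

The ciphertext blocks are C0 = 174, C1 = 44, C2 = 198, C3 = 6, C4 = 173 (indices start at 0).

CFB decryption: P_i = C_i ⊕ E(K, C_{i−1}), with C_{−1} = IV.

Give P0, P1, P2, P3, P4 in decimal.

P0 = 64, P1 = 209, P2 = 189, P3 = 19, P4 = 248

P0: E(K, 159) = 238; 174 ⊕ 238 = 64.
P1: E(K, 174) = 253; 44 ⊕ 253 = 209.
P2: E(K, 44) = 123; 198 ⊕ 123 = 189.
P3: E(K, 198) = 21; 6 ⊕ 21 = 19.
P4: E(K, 6) = 85; 173 ⊕ 85 = 248.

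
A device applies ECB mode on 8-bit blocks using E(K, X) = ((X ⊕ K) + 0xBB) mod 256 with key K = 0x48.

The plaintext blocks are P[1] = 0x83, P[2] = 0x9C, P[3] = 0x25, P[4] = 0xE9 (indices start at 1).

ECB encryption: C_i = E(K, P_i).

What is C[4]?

C[4] = 0x5C

C[4]: E(K, 0xE9) = 0x5C.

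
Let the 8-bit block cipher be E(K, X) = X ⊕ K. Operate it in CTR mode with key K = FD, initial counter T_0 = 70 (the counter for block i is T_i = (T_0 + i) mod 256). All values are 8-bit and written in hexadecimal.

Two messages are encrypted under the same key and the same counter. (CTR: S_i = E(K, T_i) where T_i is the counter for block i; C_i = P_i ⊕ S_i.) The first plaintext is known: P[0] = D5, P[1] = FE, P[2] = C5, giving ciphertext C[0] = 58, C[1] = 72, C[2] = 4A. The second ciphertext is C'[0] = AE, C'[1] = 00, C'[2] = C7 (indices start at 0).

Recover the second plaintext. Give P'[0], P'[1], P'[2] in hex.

P'[0] = 23, P'[1] = 8C, P'[2] = 48

In CTR with a reused counter, both messages share the same keystream S_i, so C_i ⊕ C'_i = P_i ⊕ P'_i and thus P'_i = P_i ⊕ C_i ⊕ C'_i.
P'[0]: D5 ⊕ 58 ⊕ AE = 23.
P'[1]: FE ⊕ 72 ⊕ 00 = 8C.
P'[2]: C5 ⊕ 4A ⊕ C7 = 48.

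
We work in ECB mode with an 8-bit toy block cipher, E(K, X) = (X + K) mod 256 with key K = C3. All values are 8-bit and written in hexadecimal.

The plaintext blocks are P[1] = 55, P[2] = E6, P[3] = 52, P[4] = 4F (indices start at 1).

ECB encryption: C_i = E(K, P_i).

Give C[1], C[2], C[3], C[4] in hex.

C[1]: E(K, 55) = 18.
C[2]: E(K, E6) = A9.
C[3]: E(K, 52) = 15.
C[4]: E(K, 4F) = 12.

C[1] = 18, C[2] = A9, C[3] = 15, C[4] = 12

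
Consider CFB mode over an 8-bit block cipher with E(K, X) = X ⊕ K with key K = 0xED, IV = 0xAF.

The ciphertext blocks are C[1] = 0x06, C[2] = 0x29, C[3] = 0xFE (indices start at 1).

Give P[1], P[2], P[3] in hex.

P[1] = 0x44, P[2] = 0xC2, P[3] = 0x3A

CFB decryption: P_i = C_i ⊕ E(K, C_{i−1}), with C_{0} = IV.
P[1]: E(K, 0xAF) = 0x42; 0x06 ⊕ 0x42 = 0x44.
P[2]: E(K, 0x06) = 0xEB; 0x29 ⊕ 0xEB = 0xC2.
P[3]: E(K, 0x29) = 0xC4; 0xFE ⊕ 0xC4 = 0x3A.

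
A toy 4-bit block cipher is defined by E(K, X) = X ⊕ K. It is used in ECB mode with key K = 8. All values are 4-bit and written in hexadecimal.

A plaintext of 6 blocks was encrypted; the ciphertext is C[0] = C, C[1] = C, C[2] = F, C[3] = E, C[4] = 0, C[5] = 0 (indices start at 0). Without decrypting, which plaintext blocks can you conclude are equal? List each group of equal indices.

P[0] = P[1]; P[4] = P[5]

ECB encrypts each block independently with the same key, so equal ciphertext blocks imply equal plaintext blocks.
C[0] = C[1] = C, so P[0] = P[1].
C[4] = C[5] = 0, so P[4] = P[5].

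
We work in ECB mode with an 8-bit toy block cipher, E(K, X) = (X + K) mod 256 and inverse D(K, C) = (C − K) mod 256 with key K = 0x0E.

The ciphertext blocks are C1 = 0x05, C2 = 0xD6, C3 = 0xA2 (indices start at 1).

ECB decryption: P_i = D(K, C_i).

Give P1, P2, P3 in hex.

P1 = 0xF7, P2 = 0xC8, P3 = 0x94

P1: D(K, 0x05) = 0xF7.
P2: D(K, 0xD6) = 0xC8.
P3: D(K, 0xA2) = 0x94.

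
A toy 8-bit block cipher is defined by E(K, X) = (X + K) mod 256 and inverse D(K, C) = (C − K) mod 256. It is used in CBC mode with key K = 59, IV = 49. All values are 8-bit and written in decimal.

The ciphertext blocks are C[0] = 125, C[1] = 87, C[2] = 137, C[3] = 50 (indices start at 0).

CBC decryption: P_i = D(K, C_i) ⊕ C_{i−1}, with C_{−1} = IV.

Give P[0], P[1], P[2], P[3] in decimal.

P[0]: D(K, 125) = 66; 66 ⊕ 49 = 115.
P[1]: D(K, 87) = 28; 28 ⊕ 125 = 97.
P[2]: D(K, 137) = 78; 78 ⊕ 87 = 25.
P[3]: D(K, 50) = 247; 247 ⊕ 137 = 126.

P[0] = 115, P[1] = 97, P[2] = 25, P[3] = 126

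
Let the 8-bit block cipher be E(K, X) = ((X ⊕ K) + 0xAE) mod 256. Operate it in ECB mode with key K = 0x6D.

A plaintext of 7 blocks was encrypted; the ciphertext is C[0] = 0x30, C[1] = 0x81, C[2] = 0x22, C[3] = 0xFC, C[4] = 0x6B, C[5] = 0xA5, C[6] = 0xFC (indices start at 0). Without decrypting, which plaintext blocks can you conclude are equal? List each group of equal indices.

P[3] = P[6]

ECB encrypts each block independently with the same key, so equal ciphertext blocks imply equal plaintext blocks.
C[3] = C[6] = 0xFC, so P[3] = P[6].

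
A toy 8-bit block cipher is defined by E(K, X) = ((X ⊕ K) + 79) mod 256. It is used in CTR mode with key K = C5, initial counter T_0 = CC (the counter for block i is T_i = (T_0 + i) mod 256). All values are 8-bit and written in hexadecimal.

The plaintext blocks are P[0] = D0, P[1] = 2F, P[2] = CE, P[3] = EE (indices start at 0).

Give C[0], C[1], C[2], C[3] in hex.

C[0] = 52, C[1] = AE, C[2] = 4A, C[3] = 6D

CTR encryption: S_i = E(K, T_i) where T_i is the counter for block i; C_i = P_i ⊕ S_i.
C[0]: T = CC, S = E(K, T) = 82; D0 ⊕ 82 = 52.
C[1]: T = CD, S = E(K, T) = 81; 2F ⊕ 81 = AE.
C[2]: T = CE, S = E(K, T) = 84; CE ⊕ 84 = 4A.
C[3]: T = CF, S = E(K, T) = 83; EE ⊕ 83 = 6D.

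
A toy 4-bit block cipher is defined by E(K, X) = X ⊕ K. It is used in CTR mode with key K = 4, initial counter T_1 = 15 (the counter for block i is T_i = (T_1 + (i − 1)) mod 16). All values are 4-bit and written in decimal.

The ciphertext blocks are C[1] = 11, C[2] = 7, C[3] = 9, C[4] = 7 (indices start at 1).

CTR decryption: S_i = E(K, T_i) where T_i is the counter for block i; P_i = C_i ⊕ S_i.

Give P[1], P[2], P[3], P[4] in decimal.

P[1]: T = 15, S = E(K, T) = 11; 11 ⊕ 11 = 0.
P[2]: T = 0, S = E(K, T) = 4; 7 ⊕ 4 = 3.
P[3]: T = 1, S = E(K, T) = 5; 9 ⊕ 5 = 12.
P[4]: T = 2, S = E(K, T) = 6; 7 ⊕ 6 = 1.

P[1] = 0, P[2] = 3, P[3] = 12, P[4] = 1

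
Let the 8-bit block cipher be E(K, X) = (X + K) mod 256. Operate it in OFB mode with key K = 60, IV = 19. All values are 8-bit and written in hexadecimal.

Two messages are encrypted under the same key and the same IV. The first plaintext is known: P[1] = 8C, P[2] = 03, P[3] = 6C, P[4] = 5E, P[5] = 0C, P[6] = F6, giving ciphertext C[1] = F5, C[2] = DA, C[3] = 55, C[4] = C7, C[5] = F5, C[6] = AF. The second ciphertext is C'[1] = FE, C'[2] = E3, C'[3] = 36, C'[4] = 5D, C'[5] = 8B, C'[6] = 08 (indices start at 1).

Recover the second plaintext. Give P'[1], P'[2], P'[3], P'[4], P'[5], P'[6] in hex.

P'[1] = 87, P'[2] = 3A, P'[3] = 0F, P'[4] = C4, P'[5] = 72, P'[6] = 51

In OFB with a reused IV, both messages share the same keystream S_i, so C_i ⊕ C'_i = P_i ⊕ P'_i and thus P'_i = P_i ⊕ C_i ⊕ C'_i.
P'[1]: 8C ⊕ F5 ⊕ FE = 87.
P'[2]: 03 ⊕ DA ⊕ E3 = 3A.
P'[3]: 6C ⊕ 55 ⊕ 36 = 0F.
P'[4]: 5E ⊕ C7 ⊕ 5D = C4.
P'[5]: 0C ⊕ F5 ⊕ 8B = 72.
P'[6]: F6 ⊕ AF ⊕ 08 = 51.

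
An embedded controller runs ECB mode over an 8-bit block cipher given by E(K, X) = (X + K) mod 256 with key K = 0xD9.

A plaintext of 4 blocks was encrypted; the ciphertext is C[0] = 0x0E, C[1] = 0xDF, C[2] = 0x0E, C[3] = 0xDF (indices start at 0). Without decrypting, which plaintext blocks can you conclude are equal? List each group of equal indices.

ECB encrypts each block independently with the same key, so equal ciphertext blocks imply equal plaintext blocks.
C[0] = C[2] = 0x0E, so P[0] = P[2].
C[1] = C[3] = 0xDF, so P[1] = P[3].

P[0] = P[2]; P[1] = P[3]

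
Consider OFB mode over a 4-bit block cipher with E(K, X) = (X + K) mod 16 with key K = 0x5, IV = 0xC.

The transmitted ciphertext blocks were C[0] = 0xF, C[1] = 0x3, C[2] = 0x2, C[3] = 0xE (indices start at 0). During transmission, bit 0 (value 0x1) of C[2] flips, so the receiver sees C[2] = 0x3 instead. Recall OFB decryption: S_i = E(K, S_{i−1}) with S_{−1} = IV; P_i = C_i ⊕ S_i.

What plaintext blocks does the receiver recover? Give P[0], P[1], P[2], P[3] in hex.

Only C[2] changed, to 0x3. In OFB, a change in C_i flips the same bit in P_i only; the keystream is unaffected. Decrypting the received ciphertext:
P[0]: S = E(K, 0xC) = 0x1; 0xF ⊕ 0x1 = 0xE.
P[1]: S = E(K, 0x1) = 0x6; 0x3 ⊕ 0x6 = 0x5.
P[2]: S = E(K, 0x6) = 0xB; 0x3 ⊕ 0xB = 0x8.
P[3]: S = E(K, 0xB) = 0x0; 0xE ⊕ 0x0 = 0xE.
Blocks that differ from the original plaintext: P[2].

P[0] = 0xE, P[1] = 0x5, P[2] = 0x8, P[3] = 0xE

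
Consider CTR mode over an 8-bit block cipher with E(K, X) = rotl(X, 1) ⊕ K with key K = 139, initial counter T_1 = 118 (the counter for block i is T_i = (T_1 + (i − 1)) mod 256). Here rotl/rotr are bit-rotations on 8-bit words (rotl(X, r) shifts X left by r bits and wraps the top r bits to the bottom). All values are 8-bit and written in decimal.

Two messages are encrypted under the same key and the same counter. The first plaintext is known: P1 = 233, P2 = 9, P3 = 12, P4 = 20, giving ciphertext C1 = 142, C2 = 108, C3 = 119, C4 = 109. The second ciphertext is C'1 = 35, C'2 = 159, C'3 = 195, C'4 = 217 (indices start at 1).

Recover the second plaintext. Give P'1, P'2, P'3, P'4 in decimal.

In CTR with a reused counter, both messages share the same keystream S_i, so C_i ⊕ C'_i = P_i ⊕ P'_i and thus P'_i = P_i ⊕ C_i ⊕ C'_i.
P'1: 233 ⊕ 142 ⊕ 35 = 68.
P'2: 9 ⊕ 108 ⊕ 159 = 250.
P'3: 12 ⊕ 119 ⊕ 195 = 184.
P'4: 20 ⊕ 109 ⊕ 217 = 160.

P'1 = 68, P'2 = 250, P'3 = 184, P'4 = 160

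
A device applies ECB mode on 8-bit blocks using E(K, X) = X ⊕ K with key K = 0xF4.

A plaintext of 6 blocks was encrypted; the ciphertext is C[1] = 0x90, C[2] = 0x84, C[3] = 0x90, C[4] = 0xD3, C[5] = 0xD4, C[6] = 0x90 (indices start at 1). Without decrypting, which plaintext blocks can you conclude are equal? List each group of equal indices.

P[1] = P[3] = P[6]

ECB encrypts each block independently with the same key, so equal ciphertext blocks imply equal plaintext blocks.
C[1] = C[3] = C[6] = 0x90, so P[1] = P[3] = P[6].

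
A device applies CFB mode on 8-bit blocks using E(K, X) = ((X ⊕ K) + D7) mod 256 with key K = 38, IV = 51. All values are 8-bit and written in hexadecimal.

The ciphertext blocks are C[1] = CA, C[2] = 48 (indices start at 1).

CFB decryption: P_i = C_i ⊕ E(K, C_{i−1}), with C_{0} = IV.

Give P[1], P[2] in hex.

P[1] = 8A, P[2] = 81

P[1]: E(K, 51) = 40; CA ⊕ 40 = 8A.
P[2]: E(K, CA) = C9; 48 ⊕ C9 = 81.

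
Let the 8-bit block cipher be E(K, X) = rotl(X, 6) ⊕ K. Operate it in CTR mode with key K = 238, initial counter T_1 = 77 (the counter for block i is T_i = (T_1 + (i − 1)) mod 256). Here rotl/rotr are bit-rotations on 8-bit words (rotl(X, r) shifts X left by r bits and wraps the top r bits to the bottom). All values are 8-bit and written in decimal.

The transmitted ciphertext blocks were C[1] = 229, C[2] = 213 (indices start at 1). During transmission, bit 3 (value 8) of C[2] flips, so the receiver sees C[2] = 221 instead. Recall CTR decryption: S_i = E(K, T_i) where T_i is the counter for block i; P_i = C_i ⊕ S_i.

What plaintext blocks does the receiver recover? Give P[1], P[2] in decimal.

P[1] = 88, P[2] = 160

Only C[2] changed, to 221. In CTR, a change in C_i flips the same bit in P_i only; the keystream is unaffected. Decrypting the received ciphertext:
P[1]: T = 77, S = E(K, T) = 189; 229 ⊕ 189 = 88.
P[2]: T = 78, S = E(K, T) = 125; 221 ⊕ 125 = 160.
Blocks that differ from the original plaintext: P[2].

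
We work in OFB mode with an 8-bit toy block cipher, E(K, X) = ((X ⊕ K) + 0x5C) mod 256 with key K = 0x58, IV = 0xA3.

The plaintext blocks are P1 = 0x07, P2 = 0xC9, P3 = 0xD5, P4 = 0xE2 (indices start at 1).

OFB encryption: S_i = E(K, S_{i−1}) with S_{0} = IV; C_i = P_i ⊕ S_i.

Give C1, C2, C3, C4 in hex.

C1 = 0x50, C2 = 0xA2, C3 = 0x5A, C4 = 0xD1

C1: S = E(K, 0xA3) = 0x57; 0x07 ⊕ 0x57 = 0x50.
C2: S = E(K, 0x57) = 0x6B; 0xC9 ⊕ 0x6B = 0xA2.
C3: S = E(K, 0x6B) = 0x8F; 0xD5 ⊕ 0x8F = 0x5A.
C4: S = E(K, 0x8F) = 0x33; 0xE2 ⊕ 0x33 = 0xD1.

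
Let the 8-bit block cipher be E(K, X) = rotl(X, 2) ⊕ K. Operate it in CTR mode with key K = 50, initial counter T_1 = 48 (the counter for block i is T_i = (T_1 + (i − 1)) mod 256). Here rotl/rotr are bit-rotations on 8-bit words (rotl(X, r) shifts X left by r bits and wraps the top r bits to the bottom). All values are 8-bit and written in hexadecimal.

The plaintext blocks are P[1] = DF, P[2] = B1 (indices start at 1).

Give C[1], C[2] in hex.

C[1] = AE, C[2] = C4

CTR encryption: S_i = E(K, T_i) where T_i is the counter for block i; C_i = P_i ⊕ S_i.
C[1]: T = 48, S = E(K, T) = 71; DF ⊕ 71 = AE.
C[2]: T = 49, S = E(K, T) = 75; B1 ⊕ 75 = C4.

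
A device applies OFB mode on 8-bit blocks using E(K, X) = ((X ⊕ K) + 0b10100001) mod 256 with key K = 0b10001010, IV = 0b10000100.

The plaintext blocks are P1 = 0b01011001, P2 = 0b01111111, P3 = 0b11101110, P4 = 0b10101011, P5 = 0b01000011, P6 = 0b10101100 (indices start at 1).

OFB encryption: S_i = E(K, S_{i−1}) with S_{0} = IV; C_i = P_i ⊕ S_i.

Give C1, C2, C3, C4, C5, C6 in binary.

C1 = 0b11110110, C2 = 0b10111001, C3 = 0b00000011, C4 = 0b10100011, C5 = 0b01100000, C6 = 0b11100110

C1: S = E(K, 0b10000100) = 0b10101111; 0b01011001 ⊕ 0b10101111 = 0b11110110.
C2: S = E(K, 0b10101111) = 0b11000110; 0b01111111 ⊕ 0b11000110 = 0b10111001.
C3: S = E(K, 0b11000110) = 0b11101101; 0b11101110 ⊕ 0b11101101 = 0b00000011.
C4: S = E(K, 0b11101101) = 0b00001000; 0b10101011 ⊕ 0b00001000 = 0b10100011.
C5: S = E(K, 0b00001000) = 0b00100011; 0b01000011 ⊕ 0b00100011 = 0b01100000.
C6: S = E(K, 0b00100011) = 0b01001010; 0b10101100 ⊕ 0b01001010 = 0b11100110.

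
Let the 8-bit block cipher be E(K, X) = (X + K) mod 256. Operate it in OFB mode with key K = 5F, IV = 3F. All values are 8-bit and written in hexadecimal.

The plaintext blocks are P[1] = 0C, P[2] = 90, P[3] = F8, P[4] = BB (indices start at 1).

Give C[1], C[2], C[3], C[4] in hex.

OFB encryption: S_i = E(K, S_{i−1}) with S_{0} = IV; C_i = P_i ⊕ S_i.
C[1]: S = E(K, 3F) = 9E; 0C ⊕ 9E = 92.
C[2]: S = E(K, 9E) = FD; 90 ⊕ FD = 6D.
C[3]: S = E(K, FD) = 5C; F8 ⊕ 5C = A4.
C[4]: S = E(K, 5C) = BB; BB ⊕ BB = 00.

C[1] = 92, C[2] = 6D, C[3] = A4, C[4] = 00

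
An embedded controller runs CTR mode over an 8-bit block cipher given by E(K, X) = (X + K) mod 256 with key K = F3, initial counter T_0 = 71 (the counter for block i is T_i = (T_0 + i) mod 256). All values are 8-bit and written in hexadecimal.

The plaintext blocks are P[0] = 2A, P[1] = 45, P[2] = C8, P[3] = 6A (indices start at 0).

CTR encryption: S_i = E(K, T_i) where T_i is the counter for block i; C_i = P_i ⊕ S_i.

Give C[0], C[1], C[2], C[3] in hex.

C[0]: T = 71, S = E(K, T) = 64; 2A ⊕ 64 = 4E.
C[1]: T = 72, S = E(K, T) = 65; 45 ⊕ 65 = 20.
C[2]: T = 73, S = E(K, T) = 66; C8 ⊕ 66 = AE.
C[3]: T = 74, S = E(K, T) = 67; 6A ⊕ 67 = 0D.

C[0] = 4E, C[1] = 20, C[2] = AE, C[3] = 0D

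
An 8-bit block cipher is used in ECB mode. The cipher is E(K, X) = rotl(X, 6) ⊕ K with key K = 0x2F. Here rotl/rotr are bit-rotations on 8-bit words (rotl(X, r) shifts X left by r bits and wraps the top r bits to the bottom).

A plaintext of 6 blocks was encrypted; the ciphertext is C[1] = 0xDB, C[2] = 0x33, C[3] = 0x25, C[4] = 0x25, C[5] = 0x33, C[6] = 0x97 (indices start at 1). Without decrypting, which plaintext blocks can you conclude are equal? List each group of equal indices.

P[2] = P[5]; P[3] = P[4]

ECB encrypts each block independently with the same key, so equal ciphertext blocks imply equal plaintext blocks.
C[2] = C[5] = 0x33, so P[2] = P[5].
C[3] = C[4] = 0x25, so P[3] = P[4].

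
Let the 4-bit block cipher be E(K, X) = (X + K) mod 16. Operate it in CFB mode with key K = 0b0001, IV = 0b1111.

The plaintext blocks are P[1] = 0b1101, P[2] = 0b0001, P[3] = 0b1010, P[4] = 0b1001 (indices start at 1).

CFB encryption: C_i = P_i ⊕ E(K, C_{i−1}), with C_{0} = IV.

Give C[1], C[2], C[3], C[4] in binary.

C[1] = 0b1101, C[2] = 0b1111, C[3] = 0b1010, C[4] = 0b0010

C[1]: E(K, 0b1111) = 0b0000; 0b1101 ⊕ 0b0000 = 0b1101.
C[2]: E(K, 0b1101) = 0b1110; 0b0001 ⊕ 0b1110 = 0b1111.
C[3]: E(K, 0b1111) = 0b0000; 0b1010 ⊕ 0b0000 = 0b1010.
C[4]: E(K, 0b1010) = 0b1011; 0b1001 ⊕ 0b1011 = 0b0010.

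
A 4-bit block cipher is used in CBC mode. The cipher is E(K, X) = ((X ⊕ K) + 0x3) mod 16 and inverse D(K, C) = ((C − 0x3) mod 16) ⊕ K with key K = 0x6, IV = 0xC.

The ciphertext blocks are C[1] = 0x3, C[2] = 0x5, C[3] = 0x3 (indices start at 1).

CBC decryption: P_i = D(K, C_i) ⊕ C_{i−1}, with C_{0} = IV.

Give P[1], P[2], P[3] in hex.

P[1]: D(K, 0x3) = 0x6; 0x6 ⊕ 0xC = 0xA.
P[2]: D(K, 0x5) = 0x4; 0x4 ⊕ 0x3 = 0x7.
P[3]: D(K, 0x3) = 0x6; 0x6 ⊕ 0x5 = 0x3.

P[1] = 0xA, P[2] = 0x7, P[3] = 0x3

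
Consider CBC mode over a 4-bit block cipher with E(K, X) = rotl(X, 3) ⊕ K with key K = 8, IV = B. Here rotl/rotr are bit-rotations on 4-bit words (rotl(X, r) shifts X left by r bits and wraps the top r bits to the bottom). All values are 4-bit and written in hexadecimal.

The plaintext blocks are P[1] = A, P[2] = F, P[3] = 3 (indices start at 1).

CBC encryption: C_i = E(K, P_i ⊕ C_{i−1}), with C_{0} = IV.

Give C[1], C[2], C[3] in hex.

C[1] = 0, C[2] = 7, C[3] = A

C[1]: P[1] ⊕ B = 1; E(K, 1) = 0.
C[2]: P[2] ⊕ 0 = F; E(K, F) = 7.
C[3]: P[3] ⊕ 7 = 4; E(K, 4) = A.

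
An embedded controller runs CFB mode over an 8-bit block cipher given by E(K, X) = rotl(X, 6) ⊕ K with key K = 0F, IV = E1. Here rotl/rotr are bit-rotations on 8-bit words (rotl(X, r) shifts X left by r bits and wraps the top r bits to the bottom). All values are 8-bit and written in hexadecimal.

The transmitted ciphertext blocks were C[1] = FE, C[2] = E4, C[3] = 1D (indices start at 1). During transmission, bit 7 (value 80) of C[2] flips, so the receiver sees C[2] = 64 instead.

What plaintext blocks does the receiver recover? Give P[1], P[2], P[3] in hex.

P[1] = 89, P[2] = D4, P[3] = 0B

CFB decryption: P_i = C_i ⊕ E(K, C_{i−1}), with C_{0} = IV.
Only C[2] changed, to 64. In CFB, a change in C_i flips the same bit in P_i and garbles P_{i+1}. Decrypting the received ciphertext:
P[1]: E(K, E1) = 77; FE ⊕ 77 = 89.
P[2]: E(K, FE) = B0; 64 ⊕ B0 = D4.
P[3]: E(K, 64) = 16; 1D ⊕ 16 = 0B.
Blocks that differ from the original plaintext: P[2], P[3].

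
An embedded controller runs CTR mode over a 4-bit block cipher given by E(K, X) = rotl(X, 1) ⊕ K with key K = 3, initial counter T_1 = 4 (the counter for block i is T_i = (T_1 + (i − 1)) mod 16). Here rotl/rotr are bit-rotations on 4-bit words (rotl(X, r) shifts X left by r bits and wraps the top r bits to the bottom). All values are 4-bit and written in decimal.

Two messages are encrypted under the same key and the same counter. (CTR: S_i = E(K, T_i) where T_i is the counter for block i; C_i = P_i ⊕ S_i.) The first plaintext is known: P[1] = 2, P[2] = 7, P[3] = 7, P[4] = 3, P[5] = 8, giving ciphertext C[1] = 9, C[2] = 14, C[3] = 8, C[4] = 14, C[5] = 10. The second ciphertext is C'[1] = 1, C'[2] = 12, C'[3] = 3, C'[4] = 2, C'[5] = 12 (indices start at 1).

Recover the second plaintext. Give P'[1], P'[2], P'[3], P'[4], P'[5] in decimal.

In CTR with a reused counter, both messages share the same keystream S_i, so C_i ⊕ C'_i = P_i ⊕ P'_i and thus P'_i = P_i ⊕ C_i ⊕ C'_i.
P'[1]: 2 ⊕ 9 ⊕ 1 = 10.
P'[2]: 7 ⊕ 14 ⊕ 12 = 5.
P'[3]: 7 ⊕ 8 ⊕ 3 = 12.
P'[4]: 3 ⊕ 14 ⊕ 2 = 15.
P'[5]: 8 ⊕ 10 ⊕ 12 = 14.

P'[1] = 10, P'[2] = 5, P'[3] = 12, P'[4] = 15, P'[5] = 14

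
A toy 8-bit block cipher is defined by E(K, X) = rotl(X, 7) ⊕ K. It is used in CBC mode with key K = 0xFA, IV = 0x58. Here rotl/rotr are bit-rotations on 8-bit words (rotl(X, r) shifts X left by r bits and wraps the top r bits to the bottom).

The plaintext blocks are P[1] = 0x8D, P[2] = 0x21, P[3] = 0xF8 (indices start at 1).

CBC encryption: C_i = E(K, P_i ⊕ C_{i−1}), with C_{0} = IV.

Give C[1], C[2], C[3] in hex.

C[1]: P[1] ⊕ 0x58 = 0xD5; E(K, 0xD5) = 0x10.
C[2]: P[2] ⊕ 0x10 = 0x31; E(K, 0x31) = 0x62.
C[3]: P[3] ⊕ 0x62 = 0x9A; E(K, 0x9A) = 0xB7.

C[1] = 0x10, C[2] = 0x62, C[3] = 0xB7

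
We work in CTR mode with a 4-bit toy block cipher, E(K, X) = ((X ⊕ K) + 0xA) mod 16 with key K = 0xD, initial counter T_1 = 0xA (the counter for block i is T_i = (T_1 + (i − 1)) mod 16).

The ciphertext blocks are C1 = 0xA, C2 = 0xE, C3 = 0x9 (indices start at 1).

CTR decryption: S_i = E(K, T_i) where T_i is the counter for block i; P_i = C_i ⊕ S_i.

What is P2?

P2: T = 0xB, S = E(K, T) = 0x0; 0xE ⊕ 0x0 = 0xE.

P2 = 0xE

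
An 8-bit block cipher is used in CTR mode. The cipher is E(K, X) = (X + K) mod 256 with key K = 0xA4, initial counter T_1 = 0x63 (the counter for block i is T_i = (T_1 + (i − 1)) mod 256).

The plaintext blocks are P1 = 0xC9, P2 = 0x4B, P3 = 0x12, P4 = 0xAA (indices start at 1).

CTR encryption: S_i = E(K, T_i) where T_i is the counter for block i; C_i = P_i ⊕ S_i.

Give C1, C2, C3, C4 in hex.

C1 = 0xCE, C2 = 0x43, C3 = 0x1B, C4 = 0xA0

C1: T = 0x63, S = E(K, T) = 0x07; 0xC9 ⊕ 0x07 = 0xCE.
C2: T = 0x64, S = E(K, T) = 0x08; 0x4B ⊕ 0x08 = 0x43.
C3: T = 0x65, S = E(K, T) = 0x09; 0x12 ⊕ 0x09 = 0x1B.
C4: T = 0x66, S = E(K, T) = 0x0A; 0xAA ⊕ 0x0A = 0xA0.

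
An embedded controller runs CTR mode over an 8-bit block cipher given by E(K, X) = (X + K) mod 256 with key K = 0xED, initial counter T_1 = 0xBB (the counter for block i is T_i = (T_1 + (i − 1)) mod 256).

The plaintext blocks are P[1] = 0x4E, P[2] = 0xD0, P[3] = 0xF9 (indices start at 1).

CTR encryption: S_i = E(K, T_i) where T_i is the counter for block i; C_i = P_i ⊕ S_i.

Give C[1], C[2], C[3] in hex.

C[1] = 0xE6, C[2] = 0x79, C[3] = 0x53

C[1]: T = 0xBB, S = E(K, T) = 0xA8; 0x4E ⊕ 0xA8 = 0xE6.
C[2]: T = 0xBC, S = E(K, T) = 0xA9; 0xD0 ⊕ 0xA9 = 0x79.
C[3]: T = 0xBD, S = E(K, T) = 0xAA; 0xF9 ⊕ 0xAA = 0x53.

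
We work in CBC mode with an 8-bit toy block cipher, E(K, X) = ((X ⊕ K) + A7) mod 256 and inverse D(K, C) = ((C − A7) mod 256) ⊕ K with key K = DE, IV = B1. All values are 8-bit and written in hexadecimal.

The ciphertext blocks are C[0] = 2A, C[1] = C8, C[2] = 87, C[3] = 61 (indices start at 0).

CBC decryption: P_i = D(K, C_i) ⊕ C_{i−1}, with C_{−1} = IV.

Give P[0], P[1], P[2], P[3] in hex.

P[0]: D(K, 2A) = 5D; 5D ⊕ B1 = EC.
P[1]: D(K, C8) = FF; FF ⊕ 2A = D5.
P[2]: D(K, 87) = 3E; 3E ⊕ C8 = F6.
P[3]: D(K, 61) = 64; 64 ⊕ 87 = E3.

P[0] = EC, P[1] = D5, P[2] = F6, P[3] = E3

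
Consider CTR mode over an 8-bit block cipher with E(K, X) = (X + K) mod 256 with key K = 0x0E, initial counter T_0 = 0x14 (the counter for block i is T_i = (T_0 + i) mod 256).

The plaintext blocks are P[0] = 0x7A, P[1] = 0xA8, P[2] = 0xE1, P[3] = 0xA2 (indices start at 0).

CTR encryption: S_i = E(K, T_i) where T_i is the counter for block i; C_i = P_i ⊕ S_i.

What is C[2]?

C[0]: T = 0x14, S = E(K, T) = 0x22; 0x7A ⊕ 0x22 = 0x58.
C[1]: T = 0x15, S = E(K, T) = 0x23; 0xA8 ⊕ 0x23 = 0x8B.
C[2]: T = 0x16, S = E(K, T) = 0x24; 0xE1 ⊕ 0x24 = 0xC5.

C[2] = 0xC5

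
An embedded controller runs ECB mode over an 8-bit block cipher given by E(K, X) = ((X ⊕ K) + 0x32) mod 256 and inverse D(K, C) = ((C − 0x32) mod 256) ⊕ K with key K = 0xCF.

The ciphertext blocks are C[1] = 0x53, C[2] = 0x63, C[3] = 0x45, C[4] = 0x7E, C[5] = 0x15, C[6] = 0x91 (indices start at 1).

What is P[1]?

P[1] = 0xEE

ECB decryption: P_i = D(K, C_i).
P[1]: D(K, 0x53) = 0xEE.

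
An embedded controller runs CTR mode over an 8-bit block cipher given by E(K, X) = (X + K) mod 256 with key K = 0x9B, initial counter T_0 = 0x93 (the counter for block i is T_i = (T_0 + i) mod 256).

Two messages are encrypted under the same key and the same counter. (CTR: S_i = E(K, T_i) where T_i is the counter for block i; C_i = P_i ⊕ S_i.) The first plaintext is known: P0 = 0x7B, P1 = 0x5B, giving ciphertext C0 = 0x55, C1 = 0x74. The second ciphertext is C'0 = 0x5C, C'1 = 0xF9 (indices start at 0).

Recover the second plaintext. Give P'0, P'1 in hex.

P'0 = 0x72, P'1 = 0xD6

In CTR with a reused counter, both messages share the same keystream S_i, so C_i ⊕ C'_i = P_i ⊕ P'_i and thus P'_i = P_i ⊕ C_i ⊕ C'_i.
P'0: 0x7B ⊕ 0x55 ⊕ 0x5C = 0x72.
P'1: 0x5B ⊕ 0x74 ⊕ 0xF9 = 0xD6.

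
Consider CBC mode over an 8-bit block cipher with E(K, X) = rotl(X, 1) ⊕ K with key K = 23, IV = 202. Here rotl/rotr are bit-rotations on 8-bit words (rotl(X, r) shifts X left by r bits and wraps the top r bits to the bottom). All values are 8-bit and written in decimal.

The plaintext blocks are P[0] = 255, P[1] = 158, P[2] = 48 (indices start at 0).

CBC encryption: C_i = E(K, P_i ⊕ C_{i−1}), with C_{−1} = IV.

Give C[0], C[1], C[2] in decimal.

C[0] = 125, C[1] = 208, C[2] = 214

C[0]: P[0] ⊕ 202 = 53; E(K, 53) = 125.
C[1]: P[1] ⊕ 125 = 227; E(K, 227) = 208.
C[2]: P[2] ⊕ 208 = 224; E(K, 224) = 214.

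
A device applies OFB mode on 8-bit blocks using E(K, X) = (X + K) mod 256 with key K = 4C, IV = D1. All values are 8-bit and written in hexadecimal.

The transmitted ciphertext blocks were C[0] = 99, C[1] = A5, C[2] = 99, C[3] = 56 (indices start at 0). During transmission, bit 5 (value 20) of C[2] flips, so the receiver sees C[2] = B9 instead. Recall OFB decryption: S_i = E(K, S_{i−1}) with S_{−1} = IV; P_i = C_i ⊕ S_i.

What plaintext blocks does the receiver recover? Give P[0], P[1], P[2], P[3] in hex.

Only C[2] changed, to B9. In OFB, a change in C_i flips the same bit in P_i only; the keystream is unaffected. Decrypting the received ciphertext:
P[0]: S = E(K, D1) = 1D; 99 ⊕ 1D = 84.
P[1]: S = E(K, 1D) = 69; A5 ⊕ 69 = CC.
P[2]: S = E(K, 69) = B5; B9 ⊕ B5 = 0C.
P[3]: S = E(K, B5) = 01; 56 ⊕ 01 = 57.
Blocks that differ from the original plaintext: P[2].

P[0] = 84, P[1] = CC, P[2] = 0C, P[3] = 57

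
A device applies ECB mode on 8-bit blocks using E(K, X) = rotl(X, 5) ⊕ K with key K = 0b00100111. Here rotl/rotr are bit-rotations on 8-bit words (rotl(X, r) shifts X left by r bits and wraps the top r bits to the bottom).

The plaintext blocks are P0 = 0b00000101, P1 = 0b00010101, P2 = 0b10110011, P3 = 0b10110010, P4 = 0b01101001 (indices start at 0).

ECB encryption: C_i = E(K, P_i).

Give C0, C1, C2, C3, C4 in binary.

C0 = 0b10000111, C1 = 0b10000101, C2 = 0b01010001, C3 = 0b01110001, C4 = 0b00001010

C0: E(K, 0b00000101) = 0b10000111.
C1: E(K, 0b00010101) = 0b10000101.
C2: E(K, 0b10110011) = 0b01010001.
C3: E(K, 0b10110010) = 0b01110001.
C4: E(K, 0b01101001) = 0b00001010.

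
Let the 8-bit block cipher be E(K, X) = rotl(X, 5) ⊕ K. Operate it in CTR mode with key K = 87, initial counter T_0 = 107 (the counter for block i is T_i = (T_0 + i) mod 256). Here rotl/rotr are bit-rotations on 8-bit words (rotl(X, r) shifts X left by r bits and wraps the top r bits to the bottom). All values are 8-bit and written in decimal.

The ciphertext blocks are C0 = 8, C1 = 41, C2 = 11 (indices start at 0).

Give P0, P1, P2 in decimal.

CTR decryption: S_i = E(K, T_i) where T_i is the counter for block i; P_i = C_i ⊕ S_i.
P0: T = 107, S = E(K, T) = 58; 8 ⊕ 58 = 50.
P1: T = 108, S = E(K, T) = 218; 41 ⊕ 218 = 243.
P2: T = 109, S = E(K, T) = 250; 11 ⊕ 250 = 241.

P0 = 50, P1 = 243, P2 = 241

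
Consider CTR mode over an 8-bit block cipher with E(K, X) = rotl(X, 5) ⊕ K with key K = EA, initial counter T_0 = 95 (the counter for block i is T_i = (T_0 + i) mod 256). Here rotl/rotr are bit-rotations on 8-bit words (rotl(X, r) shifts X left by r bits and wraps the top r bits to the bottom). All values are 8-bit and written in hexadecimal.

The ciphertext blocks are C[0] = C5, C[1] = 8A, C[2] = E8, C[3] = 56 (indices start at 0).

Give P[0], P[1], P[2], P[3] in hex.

CTR decryption: S_i = E(K, T_i) where T_i is the counter for block i; P_i = C_i ⊕ S_i.
P[0]: T = 95, S = E(K, T) = 58; C5 ⊕ 58 = 9D.
P[1]: T = 96, S = E(K, T) = 38; 8A ⊕ 38 = B2.
P[2]: T = 97, S = E(K, T) = 18; E8 ⊕ 18 = F0.
P[3]: T = 98, S = E(K, T) = F9; 56 ⊕ F9 = AF.

P[0] = 9D, P[1] = B2, P[2] = F0, P[3] = AF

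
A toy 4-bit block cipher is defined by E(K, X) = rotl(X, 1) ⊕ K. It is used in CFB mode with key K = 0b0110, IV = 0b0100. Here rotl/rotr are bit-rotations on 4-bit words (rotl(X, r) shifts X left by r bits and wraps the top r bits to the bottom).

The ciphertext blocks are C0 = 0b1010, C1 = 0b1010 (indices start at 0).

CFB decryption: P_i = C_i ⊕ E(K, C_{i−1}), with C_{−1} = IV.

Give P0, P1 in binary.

P0: E(K, 0b0100) = 0b1110; 0b1010 ⊕ 0b1110 = 0b0100.
P1: E(K, 0b1010) = 0b0011; 0b1010 ⊕ 0b0011 = 0b1001.

P0 = 0b0100, P1 = 0b1001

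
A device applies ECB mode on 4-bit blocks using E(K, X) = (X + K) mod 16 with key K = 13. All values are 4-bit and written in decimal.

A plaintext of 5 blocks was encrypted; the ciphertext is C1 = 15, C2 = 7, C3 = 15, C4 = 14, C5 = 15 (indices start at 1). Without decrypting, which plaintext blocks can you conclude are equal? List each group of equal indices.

P1 = P3 = P5

ECB encrypts each block independently with the same key, so equal ciphertext blocks imply equal plaintext blocks.
C1 = C3 = C5 = 15, so P1 = P3 = P5.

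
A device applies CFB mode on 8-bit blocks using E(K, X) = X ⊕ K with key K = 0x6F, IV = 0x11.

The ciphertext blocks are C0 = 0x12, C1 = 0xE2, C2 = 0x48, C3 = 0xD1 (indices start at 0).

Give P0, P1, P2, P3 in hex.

P0 = 0x6C, P1 = 0x9F, P2 = 0xC5, P3 = 0xF6

CFB decryption: P_i = C_i ⊕ E(K, C_{i−1}), with C_{−1} = IV.
P0: E(K, 0x11) = 0x7E; 0x12 ⊕ 0x7E = 0x6C.
P1: E(K, 0x12) = 0x7D; 0xE2 ⊕ 0x7D = 0x9F.
P2: E(K, 0xE2) = 0x8D; 0x48 ⊕ 0x8D = 0xC5.
P3: E(K, 0x48) = 0x27; 0xD1 ⊕ 0x27 = 0xF6.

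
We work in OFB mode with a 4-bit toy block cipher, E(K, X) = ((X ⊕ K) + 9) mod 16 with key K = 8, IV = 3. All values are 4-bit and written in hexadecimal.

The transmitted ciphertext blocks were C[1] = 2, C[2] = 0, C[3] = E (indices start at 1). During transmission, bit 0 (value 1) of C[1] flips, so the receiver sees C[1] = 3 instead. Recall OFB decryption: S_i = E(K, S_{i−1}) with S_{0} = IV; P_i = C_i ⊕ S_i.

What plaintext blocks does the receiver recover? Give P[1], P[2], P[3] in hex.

P[1] = 7, P[2] = 5, P[3] = 8

Only C[1] changed, to 3. In OFB, a change in C_i flips the same bit in P_i only; the keystream is unaffected. Decrypting the received ciphertext:
P[1]: S = E(K, 3) = 4; 3 ⊕ 4 = 7.
P[2]: S = E(K, 4) = 5; 0 ⊕ 5 = 5.
P[3]: S = E(K, 5) = 6; E ⊕ 6 = 8.
Blocks that differ from the original plaintext: P[1].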